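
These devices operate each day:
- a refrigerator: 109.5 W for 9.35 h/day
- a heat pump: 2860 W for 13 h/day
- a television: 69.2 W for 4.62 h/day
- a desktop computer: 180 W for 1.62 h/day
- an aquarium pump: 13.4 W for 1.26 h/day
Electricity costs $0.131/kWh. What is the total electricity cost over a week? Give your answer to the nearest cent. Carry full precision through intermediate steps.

refrigerator: 109.5 W × 9.35 h × 7 d = 7,167 Wh = 7.167 kWh
heat pump: 2860 W × 13 h × 7 d = 260,260 Wh = 260.3 kWh
television: 69.2 W × 4.62 h × 7 d = 2,238 Wh = 2.238 kWh
desktop computer: 180 W × 1.62 h × 7 d = 2,041 Wh = 2.041 kWh
aquarium pump: 13.4 W × 1.26 h × 7 d = 118 Wh = 0.1182 kWh
Total energy = 7.167 + 260.3 + 2.238 + 2.041 + 0.1182 = 271.8 kWh
Cost = 271.8 kWh × $0.131 = $35.61

$35.61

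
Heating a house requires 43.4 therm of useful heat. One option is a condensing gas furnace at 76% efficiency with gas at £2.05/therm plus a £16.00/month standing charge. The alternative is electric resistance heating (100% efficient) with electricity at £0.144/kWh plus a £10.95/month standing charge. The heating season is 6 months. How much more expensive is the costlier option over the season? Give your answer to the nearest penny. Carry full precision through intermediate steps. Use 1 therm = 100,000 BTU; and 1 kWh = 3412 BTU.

Heat load = 43.4 therm × 100,000 = 4,340,000 BTU
Gas: input = 4,340,000 / 0.76 = 5,710,526 BTU = 57.11 therm → 57.11 × £2.05 = £117.07; + 6 × £16.00 standing = £213.07
Electric: 4,340,000 BTU / 3412 = 1,272 kWh → × £0.144 = £183.17; + 6 × £10.95 standing = £248.87
Difference = |£213.07 − £248.87| = £35.80

£35.80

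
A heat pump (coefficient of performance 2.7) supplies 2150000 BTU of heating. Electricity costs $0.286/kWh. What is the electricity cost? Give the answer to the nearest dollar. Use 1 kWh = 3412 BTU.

Heat delivered = 2,150,000 BTU / 3412 = 630.1 kWh
Electrical input = 630.1 kWh / 2.7 = 233.4 kWh
Cost = 233.4 × $0.286/kWh = $66.75 ≈ $67

$67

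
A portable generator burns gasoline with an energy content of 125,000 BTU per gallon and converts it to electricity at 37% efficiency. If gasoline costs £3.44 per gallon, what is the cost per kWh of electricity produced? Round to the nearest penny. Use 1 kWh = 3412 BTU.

£0.25

Electrical output per gallon = 125,000 BTU × 0.37 / 3412 BTU/kWh = 13.56 kWh
Cost per kWh = £3.44 / 13.56 kWh = £0.254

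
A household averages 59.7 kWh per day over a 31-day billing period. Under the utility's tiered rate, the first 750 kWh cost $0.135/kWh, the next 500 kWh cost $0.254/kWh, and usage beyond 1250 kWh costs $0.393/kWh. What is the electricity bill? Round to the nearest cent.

$464.33

Usage = 59.7 kWh/day × 31 days = 1850.7 kWh
First 750 kWh × $0.135 = $101.25
Next 500 kWh × $0.254 = $127.00
Remaining 600.7 kWh × $0.393 = $236.08
Total = $464.33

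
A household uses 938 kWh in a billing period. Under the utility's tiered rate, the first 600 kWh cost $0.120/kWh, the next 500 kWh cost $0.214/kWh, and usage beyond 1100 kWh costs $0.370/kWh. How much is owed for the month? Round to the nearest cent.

First 600 kWh × $0.120 = $72.00
Next 338 kWh × $0.214 = $72.33
Remaining tier: 0 kWh (not reached)
Total = $144.33

$144.33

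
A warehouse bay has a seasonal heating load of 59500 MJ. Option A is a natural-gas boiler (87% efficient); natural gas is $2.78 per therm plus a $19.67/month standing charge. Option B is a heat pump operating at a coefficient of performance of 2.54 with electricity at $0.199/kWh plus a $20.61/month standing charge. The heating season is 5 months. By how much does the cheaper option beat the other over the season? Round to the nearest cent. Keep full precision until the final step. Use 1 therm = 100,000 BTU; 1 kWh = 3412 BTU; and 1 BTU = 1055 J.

Heat load = 59500 MJ = 59,500,000,000 J / 1055 = 56,398,104 BTU
Gas: input = 56,398,104 / 0.87 = 64,825,407 BTU = 648.3 therm → 648.3 × $2.78 = $1,802.15; + 5 × $19.67 standing = $1,900.50
Heat pump: 56,398,104 BTU / 3412 = 16,530 kWh heat; / 2.54 = 6,508 kWh in → × $0.199 = $1,295.02; + 5 × $20.61 standing = $1,398.07
Difference = |$1,900.50 − $1,398.07| = $502.43

$502.43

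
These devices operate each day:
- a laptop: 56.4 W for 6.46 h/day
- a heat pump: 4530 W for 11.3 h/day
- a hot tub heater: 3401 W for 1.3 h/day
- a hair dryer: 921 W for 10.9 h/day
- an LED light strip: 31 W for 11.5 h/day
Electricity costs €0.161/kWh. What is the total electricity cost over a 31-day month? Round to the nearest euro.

laptop: 56.4 W × 6.46 h × 31 d = 11,295 Wh = 11.29 kWh
heat pump: 4530 W × 11.3 h × 31 d = 1,586,859 Wh = 1,587 kWh
hot tub heater: 3401 W × 1.3 h × 31 d = 137,060 Wh = 137.1 kWh
hair dryer: 921 W × 10.9 h × 31 d = 311,206 Wh = 311.2 kWh
LED light strip: 31 W × 11.5 h × 31 d = 11,052 Wh = 11.05 kWh
Total energy = 11.29 + 1,587 + 137.1 + 311.2 + 11.05 = 2,057 kWh
Cost = 2,057 kWh × €0.161 = €331.25 ≈ €331

€331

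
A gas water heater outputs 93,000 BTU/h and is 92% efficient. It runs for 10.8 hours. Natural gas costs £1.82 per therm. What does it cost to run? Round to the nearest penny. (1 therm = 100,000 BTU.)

Heat delivered = 93,000 BTU/h × 10.8 h = 1,004,400 BTU
Gas input = 1,004,400 / 0.92 = 1,091,739 BTU
= 1,091,739 / 100,000 = 10.92 therm
Cost = 10.92 × £1.82/therm = £19.87

£19.87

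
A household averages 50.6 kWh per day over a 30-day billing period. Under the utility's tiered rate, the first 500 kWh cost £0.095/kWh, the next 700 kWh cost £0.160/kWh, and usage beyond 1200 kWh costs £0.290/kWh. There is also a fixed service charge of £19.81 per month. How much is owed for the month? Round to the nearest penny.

Usage = 50.6 kWh/day × 30 days = 1518 kWh
First 500 kWh × £0.095 = £47.50
Next 700 kWh × £0.160 = £112.00
Remaining 318 kWh × £0.290 = £92.22
Energy charge = £251.72; + service £19.81 = £271.53

£271.53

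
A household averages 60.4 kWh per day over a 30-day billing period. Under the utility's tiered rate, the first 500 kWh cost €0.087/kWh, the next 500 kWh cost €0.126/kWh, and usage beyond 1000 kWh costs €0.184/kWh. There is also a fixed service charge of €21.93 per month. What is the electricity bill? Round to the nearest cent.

€277.84

Usage = 60.4 kWh/day × 30 days = 1812 kWh
First 500 kWh × €0.087 = €43.50
Next 500 kWh × €0.126 = €63.00
Remaining 812 kWh × €0.184 = €149.41
Energy charge = €255.91; + service €21.93 = €277.84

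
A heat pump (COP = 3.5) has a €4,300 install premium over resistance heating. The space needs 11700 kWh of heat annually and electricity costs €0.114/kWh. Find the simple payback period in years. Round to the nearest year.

5 years

Resistance: 11700 kWh × €0.114 = €1,333.80/yr
Heat pump: 11700 / 3.5 = 3343 kWh in → × €0.114 = €381.09/yr
Annual savings = €952.71
Payback = €4,300 / €952.71 = 4.51 years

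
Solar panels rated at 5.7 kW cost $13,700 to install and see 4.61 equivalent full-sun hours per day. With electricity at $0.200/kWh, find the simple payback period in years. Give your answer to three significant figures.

7.14 years

Daily generation = 5.7 kW × 4.61 h = 26.28 kWh
Annual generation = 26.28 × 365 = 9591.1 kWh
Annual savings = 9591.1 × $0.200 = $1,918.22
Payback = $13,700 / $1,918.22 = 7.14 years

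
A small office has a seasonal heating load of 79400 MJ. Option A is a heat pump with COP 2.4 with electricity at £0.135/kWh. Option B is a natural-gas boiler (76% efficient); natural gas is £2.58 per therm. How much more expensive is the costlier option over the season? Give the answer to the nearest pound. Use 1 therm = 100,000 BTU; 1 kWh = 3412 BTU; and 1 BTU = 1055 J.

Heat load = 79400 MJ = 79,400,000,000 J / 1055 = 75,260,664 BTU
Gas: input = 75,260,664 / 0.760 = 99,027,189 BTU = 990.3 therm → 990.3 × £2.58 = £2,554.90
Heat pump: 75,260,664 BTU / 3412 = 22,060 kWh heat; / 2.4 = 9,191 kWh in → × £0.135 = £1,240.74
Difference = |£2,554.90 − £1,240.74| = £1,314.16 ≈ £1314

£1314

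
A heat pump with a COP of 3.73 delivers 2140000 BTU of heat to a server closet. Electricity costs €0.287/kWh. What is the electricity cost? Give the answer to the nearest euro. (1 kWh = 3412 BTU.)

Heat delivered = 2,140,000 BTU / 3412 = 627.2 kWh
Electrical input = 627.2 kWh / 3.73 = 168.1 kWh
Cost = 168.1 × €0.287/kWh = €48.26 ≈ €48

€48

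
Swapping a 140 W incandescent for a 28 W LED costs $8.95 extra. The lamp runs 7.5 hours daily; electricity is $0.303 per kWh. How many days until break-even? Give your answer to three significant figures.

35.2 days

Power saved = 140 − 28 = 112 W
Daily energy saved = 112 W × 7.5 h = 840 Wh = 0.84 kWh
Daily savings = 0.84 × $0.303 = $0.2545
Payback = $8.95 / $0.2545 per day = 35.16 days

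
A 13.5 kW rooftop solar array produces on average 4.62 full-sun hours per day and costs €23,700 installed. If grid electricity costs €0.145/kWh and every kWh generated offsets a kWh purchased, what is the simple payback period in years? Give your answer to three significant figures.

7.18 years

Daily generation = 13.5 kW × 4.62 h = 62.37 kWh
Annual generation = 62.37 × 365 = 22765 kWh
Annual savings = 22765 × €0.145 = €3,300.93
Payback = €23,700 / €3,300.93 = 7.18 years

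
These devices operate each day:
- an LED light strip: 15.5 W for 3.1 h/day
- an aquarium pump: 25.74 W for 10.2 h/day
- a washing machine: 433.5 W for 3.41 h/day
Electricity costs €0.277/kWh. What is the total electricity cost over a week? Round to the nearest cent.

€3.47

LED light strip: 15.5 W × 3.1 h × 7 d = 336 Wh = 0.3364 kWh
aquarium pump: 25.74 W × 10.2 h × 7 d = 1,838 Wh = 1.838 kWh
washing machine: 433.5 W × 3.41 h × 7 d = 10,348 Wh = 10.35 kWh
Total energy = 0.3364 + 1.838 + 10.35 = 12.52 kWh
Cost = 12.52 kWh × €0.277 = €3.47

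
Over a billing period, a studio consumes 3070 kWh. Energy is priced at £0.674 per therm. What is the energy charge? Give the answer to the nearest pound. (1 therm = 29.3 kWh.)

3070 kWh × (0.03413 therm/kWh) = 104.8 therm
Cost = 104.8 therm × £0.674/therm = £70.62 ≈ £71

£71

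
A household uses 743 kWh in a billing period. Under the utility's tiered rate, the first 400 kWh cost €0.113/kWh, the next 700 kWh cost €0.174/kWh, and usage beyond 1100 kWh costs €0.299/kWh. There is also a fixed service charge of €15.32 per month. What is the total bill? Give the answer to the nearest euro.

First 400 kWh × €0.113 = €45.20
Next 343 kWh × €0.174 = €59.68
Remaining tier: 0 kWh (not reached)
Energy charge = €104.88; + service €15.32 = €120.20 ≈ €120

€120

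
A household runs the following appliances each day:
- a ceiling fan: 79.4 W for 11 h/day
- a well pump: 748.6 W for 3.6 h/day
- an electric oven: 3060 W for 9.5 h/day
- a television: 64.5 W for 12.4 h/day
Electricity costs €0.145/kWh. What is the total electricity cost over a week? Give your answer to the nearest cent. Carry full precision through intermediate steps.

€33.94

ceiling fan: 79.4 W × 11 h × 7 d = 6,114 Wh = 6.114 kWh
well pump: 748.6 W × 3.6 h × 7 d = 18,865 Wh = 18.86 kWh
electric oven: 3060 W × 9.5 h × 7 d = 203,490 Wh = 203.5 kWh
television: 64.5 W × 12.4 h × 7 d = 5,599 Wh = 5.599 kWh
Total energy = 6.114 + 18.86 + 203.5 + 5.599 = 234.1 kWh
Cost = 234.1 kWh × €0.145 = €33.94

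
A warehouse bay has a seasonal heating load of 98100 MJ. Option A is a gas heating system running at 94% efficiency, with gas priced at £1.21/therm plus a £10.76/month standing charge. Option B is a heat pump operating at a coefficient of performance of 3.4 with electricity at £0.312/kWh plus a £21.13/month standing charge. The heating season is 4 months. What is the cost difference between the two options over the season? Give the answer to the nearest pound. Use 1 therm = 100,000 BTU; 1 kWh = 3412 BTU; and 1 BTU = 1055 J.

£1345

Heat load = 98100 MJ = 98,100,000,000 J / 1055 = 92,985,782 BTU
Gas: input = 92,985,782 / 0.94 = 98,921,045 BTU = 989.2 therm → 989.2 × £1.21 = £1,196.94; + 4 × £10.76 standing = £1,239.98
Heat pump: 92,985,782 BTU / 3412 = 27,250 kWh heat; / 3.4 = 8,015 kWh in → × £0.312 = £2,500.82; + 4 × £21.13 standing = £2,585.34
Difference = |£1,239.98 − £2,585.34| = £1,345.36 ≈ £1345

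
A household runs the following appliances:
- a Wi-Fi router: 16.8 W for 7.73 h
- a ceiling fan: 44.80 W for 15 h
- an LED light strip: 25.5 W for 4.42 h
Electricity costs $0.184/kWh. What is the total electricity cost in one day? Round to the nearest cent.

$0.17

Wi-Fi router: 16.8 W × 7.73 h = 130 Wh = 0.1299 kWh
ceiling fan: 44.80 W × 15 h = 672 Wh = 0.672 kWh
LED light strip: 25.5 W × 4.42 h = 113 Wh = 0.1127 kWh
Total energy = 0.1299 + 0.672 + 0.1127 = 0.9146 kWh
Cost = 0.9146 kWh × $0.184 = $0.17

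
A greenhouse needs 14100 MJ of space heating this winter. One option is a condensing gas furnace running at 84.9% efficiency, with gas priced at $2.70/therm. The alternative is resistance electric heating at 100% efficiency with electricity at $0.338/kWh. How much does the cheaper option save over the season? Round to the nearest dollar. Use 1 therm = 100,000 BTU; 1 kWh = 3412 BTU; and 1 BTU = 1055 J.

$899

Heat load = 14100 MJ = 14,100,000,000 J / 1055 = 13,364,929 BTU
Gas: input = 13,364,929 / 0.849 = 15,741,966 BTU = 157.4 therm → 157.4 × $2.70 = $425.03
Electric: 13,364,929 BTU / 3412 = 3,917 kWh → × $0.338 = $1,323.96
Difference = |$425.03 − $1,323.96| = $898.93 ≈ $899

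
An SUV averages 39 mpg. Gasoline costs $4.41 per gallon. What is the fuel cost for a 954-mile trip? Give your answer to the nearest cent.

Fuel = 954 mi / 39 mpg = 24.46 gal
Cost = 24.46 gal × $4.41/gal = $107.88

$107.88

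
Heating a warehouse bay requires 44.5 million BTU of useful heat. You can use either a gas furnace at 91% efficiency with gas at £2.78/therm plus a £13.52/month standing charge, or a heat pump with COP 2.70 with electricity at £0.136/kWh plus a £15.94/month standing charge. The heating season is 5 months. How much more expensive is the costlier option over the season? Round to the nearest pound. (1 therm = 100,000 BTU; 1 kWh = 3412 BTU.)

£690

Heat load = 44.5 × 10⁶ BTU = 44,500,000 BTU
Gas: input = 44,500,000 / 0.910 = 48,901,099 BTU = 489 therm → 489 × £2.78 = £1,359.45; + 5 × £13.52 standing = £1,427.05
Heat pump: 44,500,000 BTU / 3412 = 13,040 kWh heat; / 2.70 = 4,830 kWh in → × £0.136 = £656.94; + 5 × £15.94 standing = £736.64
Difference = |£1,427.05 − £736.64| = £690.41 ≈ £690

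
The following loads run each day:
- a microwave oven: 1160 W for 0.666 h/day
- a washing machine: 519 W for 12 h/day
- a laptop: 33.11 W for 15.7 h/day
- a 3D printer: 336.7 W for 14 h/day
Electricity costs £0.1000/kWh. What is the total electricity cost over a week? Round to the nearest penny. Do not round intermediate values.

microwave oven: 1160 W × 0.666 h × 7 d = 5,408 Wh = 5.408 kWh
washing machine: 519 W × 12 h × 7 d = 43,596 Wh = 43.6 kWh
laptop: 33.11 W × 15.7 h × 7 d = 3,639 Wh = 3.639 kWh
3D printer: 336.7 W × 14 h × 7 d = 32,997 Wh = 33 kWh
Total energy = 5.408 + 43.6 + 3.639 + 33 = 85.64 kWh
Cost = 85.64 kWh × £0.1000 = £8.56

£8.56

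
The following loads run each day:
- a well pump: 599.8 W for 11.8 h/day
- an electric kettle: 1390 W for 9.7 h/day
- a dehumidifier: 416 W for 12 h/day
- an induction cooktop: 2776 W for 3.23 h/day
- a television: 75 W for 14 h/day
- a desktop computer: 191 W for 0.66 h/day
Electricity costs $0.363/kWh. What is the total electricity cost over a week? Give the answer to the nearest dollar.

well pump: 599.8 W × 11.8 h × 7 d = 49,543 Wh = 49.54 kWh
electric kettle: 1390 W × 9.7 h × 7 d = 94,381 Wh = 94.38 kWh
dehumidifier: 416 W × 12 h × 7 d = 34,944 Wh = 34.94 kWh
induction cooktop: 2776 W × 3.23 h × 7 d = 62,765 Wh = 62.77 kWh
television: 75 W × 14 h × 7 d = 7,350 Wh = 7.35 kWh
desktop computer: 191 W × 0.66 h × 7 d = 882 Wh = 0.8824 kWh
Total energy = 49.54 + 94.38 + 34.94 + 62.77 + 7.35 + 0.8824 = 249.9 kWh
Cost = 249.9 kWh × $0.363 = $90.70 ≈ $91

$91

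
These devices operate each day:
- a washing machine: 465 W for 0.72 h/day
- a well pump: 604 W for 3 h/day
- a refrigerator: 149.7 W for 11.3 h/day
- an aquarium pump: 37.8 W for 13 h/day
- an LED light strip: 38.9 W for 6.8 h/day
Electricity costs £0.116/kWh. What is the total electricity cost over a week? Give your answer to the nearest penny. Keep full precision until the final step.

washing machine: 465 W × 0.72 h × 7 d = 2,344 Wh = 2.344 kWh
well pump: 604 W × 3 h × 7 d = 12,684 Wh = 12.68 kWh
refrigerator: 149.7 W × 11.3 h × 7 d = 11,841 Wh = 11.84 kWh
aquarium pump: 37.8 W × 13 h × 7 d = 3,440 Wh = 3.44 kWh
LED light strip: 38.9 W × 6.8 h × 7 d = 1,852 Wh = 1.852 kWh
Total energy = 2.344 + 12.68 + 11.84 + 3.44 + 1.852 = 32.16 kWh
Cost = 32.16 kWh × £0.116 = £3.73

£3.73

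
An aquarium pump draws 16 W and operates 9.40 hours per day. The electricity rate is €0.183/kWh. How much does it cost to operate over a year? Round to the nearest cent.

€10.05

Energy = 16 W × 9.40 h/day × 365 days = 54,896 Wh = 54.9 kWh
Cost = 54.9 kWh × €0.183/kWh = €10.05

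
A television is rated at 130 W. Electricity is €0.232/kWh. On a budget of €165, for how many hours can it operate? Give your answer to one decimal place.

Energy budget = €165 / €0.232 per kWh = 711.2 kWh = 711,207 Wh
Runtime = 711,207 Wh / 130 W = 5,471 h

5470.8 h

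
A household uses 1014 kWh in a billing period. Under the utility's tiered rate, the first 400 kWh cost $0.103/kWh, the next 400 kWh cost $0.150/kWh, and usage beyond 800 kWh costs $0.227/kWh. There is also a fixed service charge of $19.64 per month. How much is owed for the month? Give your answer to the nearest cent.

$169.42

First 400 kWh × $0.103 = $41.20
Next 400 kWh × $0.150 = $60.00
Remaining 214 kWh × $0.227 = $48.58
Energy charge = $149.78; + service $19.64 = $169.42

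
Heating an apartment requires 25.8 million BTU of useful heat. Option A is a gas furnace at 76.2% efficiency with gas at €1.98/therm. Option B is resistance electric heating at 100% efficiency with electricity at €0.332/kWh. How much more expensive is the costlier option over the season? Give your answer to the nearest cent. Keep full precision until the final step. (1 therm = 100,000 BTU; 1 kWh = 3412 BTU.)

€1840.04

Heat load = 25.8 × 10⁶ BTU = 25,800,000 BTU
Gas: input = 25,800,000 / 0.762 = 33,858,268 BTU = 338.6 therm → 338.6 × €1.98 = €670.39
Electric: 25,800,000 BTU / 3412 = 7,562 kWh → × €0.332 = €2,510.43
Difference = |€670.39 − €2,510.43| = €1,840.04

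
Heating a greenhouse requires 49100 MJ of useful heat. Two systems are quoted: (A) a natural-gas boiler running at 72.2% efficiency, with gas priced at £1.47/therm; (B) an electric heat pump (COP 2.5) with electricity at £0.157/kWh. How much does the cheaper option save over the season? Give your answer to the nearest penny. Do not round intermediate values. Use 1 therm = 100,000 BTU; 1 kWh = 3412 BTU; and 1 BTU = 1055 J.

Heat load = 49100 MJ = 49,100,000,000 J / 1055 = 46,540,284 BTU
Gas: input = 46,540,284 / 0.722 = 64,460,228 BTU = 644.6 therm → 644.6 × £1.47 = £947.57
Heat pump: 46,540,284 BTU / 3412 = 13,640 kWh heat; / 2.5 = 5,456 kWh in → × £0.157 = £856.60
Difference = |£947.57 − £856.60| = £90.96

£90.96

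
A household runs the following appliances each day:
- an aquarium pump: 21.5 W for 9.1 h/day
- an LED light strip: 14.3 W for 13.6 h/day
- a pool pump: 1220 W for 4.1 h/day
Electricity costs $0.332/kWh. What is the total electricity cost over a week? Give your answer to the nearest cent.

aquarium pump: 21.5 W × 9.1 h × 7 d = 1,370 Wh = 1.37 kWh
LED light strip: 14.3 W × 13.6 h × 7 d = 1,361 Wh = 1.361 kWh
pool pump: 1220 W × 4.1 h × 7 d = 35,014 Wh = 35.01 kWh
Total energy = 1.37 + 1.361 + 35.01 = 37.74 kWh
Cost = 37.74 kWh × $0.332 = $12.53

$12.53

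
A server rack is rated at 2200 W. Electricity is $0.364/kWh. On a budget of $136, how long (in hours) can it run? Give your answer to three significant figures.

Energy budget = $136 / $0.364 per kWh = 373.6 kWh = 373,626 Wh
Runtime = 373,626 Wh / 2200 W = 169.8 h

170 h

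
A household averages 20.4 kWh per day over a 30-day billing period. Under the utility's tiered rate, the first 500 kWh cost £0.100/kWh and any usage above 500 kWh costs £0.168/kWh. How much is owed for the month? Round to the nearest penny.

£68.82

Usage = 20.4 kWh/day × 30 days = 612 kWh
First 500 kWh × £0.100 = £50.00
Remaining 112 kWh × £0.168 = £18.82
Total = £68.82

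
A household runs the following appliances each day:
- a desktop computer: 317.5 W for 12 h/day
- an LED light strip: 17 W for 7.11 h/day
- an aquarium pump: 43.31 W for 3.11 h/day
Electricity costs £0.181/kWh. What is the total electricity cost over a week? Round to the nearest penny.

desktop computer: 317.5 W × 12 h × 7 d = 26,670 Wh = 26.67 kWh
LED light strip: 17 W × 7.11 h × 7 d = 846 Wh = 0.8461 kWh
aquarium pump: 43.31 W × 3.11 h × 7 d = 943 Wh = 0.9429 kWh
Total energy = 26.67 + 0.8461 + 0.9429 = 28.46 kWh
Cost = 28.46 kWh × £0.181 = £5.15

£5.15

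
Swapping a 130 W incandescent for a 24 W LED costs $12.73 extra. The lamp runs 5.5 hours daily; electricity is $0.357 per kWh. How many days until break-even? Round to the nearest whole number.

Power saved = 130 − 24 = 106 W
Daily energy saved = 106 W × 5.5 h = 583 Wh = 0.583 kWh
Daily savings = 0.583 × $0.357 = $0.2081
Payback = $12.73 / $0.2081 per day = 61.16 days

61 days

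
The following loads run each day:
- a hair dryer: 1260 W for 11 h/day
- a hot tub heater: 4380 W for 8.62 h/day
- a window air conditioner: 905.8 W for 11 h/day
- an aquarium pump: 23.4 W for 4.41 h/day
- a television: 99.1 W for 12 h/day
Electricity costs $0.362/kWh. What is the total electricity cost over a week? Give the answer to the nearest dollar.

$159

hair dryer: 1260 W × 11 h × 7 d = 97,020 Wh = 97.02 kWh
hot tub heater: 4380 W × 8.62 h × 7 d = 264,289 Wh = 264.3 kWh
window air conditioner: 905.8 W × 11 h × 7 d = 69,747 Wh = 69.75 kWh
aquarium pump: 23.4 W × 4.41 h × 7 d = 722 Wh = 0.7224 kWh
television: 99.1 W × 12 h × 7 d = 8,324 Wh = 8.324 kWh
Total energy = 97.02 + 264.3 + 69.75 + 0.7224 + 8.324 = 440.1 kWh
Cost = 440.1 kWh × $0.362 = $159.32 ≈ $159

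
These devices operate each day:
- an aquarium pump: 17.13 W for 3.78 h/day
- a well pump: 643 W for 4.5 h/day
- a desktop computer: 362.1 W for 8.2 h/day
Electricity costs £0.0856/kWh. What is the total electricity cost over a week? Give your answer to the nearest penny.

aquarium pump: 17.13 W × 3.78 h × 7 d = 453 Wh = 0.4533 kWh
well pump: 643 W × 4.5 h × 7 d = 20,254 Wh = 20.25 kWh
desktop computer: 362.1 W × 8.2 h × 7 d = 20,785 Wh = 20.78 kWh
Total energy = 0.4533 + 20.25 + 20.78 = 41.49 kWh
Cost = 41.49 kWh × £0.0856 = £3.55

£3.55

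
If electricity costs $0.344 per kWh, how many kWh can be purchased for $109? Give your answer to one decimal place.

$109 / $0.344 per kWh = 316.9 kWh

316.9 kWh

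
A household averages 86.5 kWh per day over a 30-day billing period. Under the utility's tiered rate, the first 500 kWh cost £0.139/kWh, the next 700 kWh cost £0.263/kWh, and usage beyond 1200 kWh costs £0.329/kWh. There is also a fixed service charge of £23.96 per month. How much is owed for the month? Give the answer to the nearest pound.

£737

Usage = 86.5 kWh/day × 30 days = 2595 kWh
First 500 kWh × £0.139 = £69.50
Next 700 kWh × £0.263 = £184.10
Remaining 1395 kWh × £0.329 = £458.96
Energy charge = £712.56; + service £23.96 = £736.52 ≈ £737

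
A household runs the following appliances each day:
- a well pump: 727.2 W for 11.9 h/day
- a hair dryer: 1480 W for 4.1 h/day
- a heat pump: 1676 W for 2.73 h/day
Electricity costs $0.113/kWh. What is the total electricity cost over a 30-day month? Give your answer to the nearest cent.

$65.42

well pump: 727.2 W × 11.9 h × 30 d = 259,610 Wh = 259.6 kWh
hair dryer: 1480 W × 4.1 h × 30 d = 182,040 Wh = 182 kWh
heat pump: 1676 W × 2.73 h × 30 d = 137,264 Wh = 137.3 kWh
Total energy = 259.6 + 182 + 137.3 = 578.9 kWh
Cost = 578.9 kWh × $0.113 = $65.42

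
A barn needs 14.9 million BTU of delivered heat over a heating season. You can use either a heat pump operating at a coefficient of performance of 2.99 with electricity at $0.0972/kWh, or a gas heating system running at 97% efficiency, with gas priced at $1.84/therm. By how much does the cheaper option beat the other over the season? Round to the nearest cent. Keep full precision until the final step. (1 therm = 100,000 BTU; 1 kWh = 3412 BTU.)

$140.68

Heat load = 14.9 × 10⁶ BTU = 14,900,000 BTU
Gas: input = 14,900,000 / 0.97 = 15,360,825 BTU = 153.6 therm → 153.6 × $1.84 = $282.64
Heat pump: 14,900,000 BTU / 3412 = 4,367 kWh heat; / 2.99 = 1,461 kWh in → × $0.0972 = $141.96
Difference = |$282.64 − $141.96| = $140.68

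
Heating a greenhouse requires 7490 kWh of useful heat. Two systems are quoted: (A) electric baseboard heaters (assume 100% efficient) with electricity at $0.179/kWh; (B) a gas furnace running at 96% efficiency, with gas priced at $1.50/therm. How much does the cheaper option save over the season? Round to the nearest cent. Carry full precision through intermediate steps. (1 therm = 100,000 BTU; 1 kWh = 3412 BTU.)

Heat load = 7490 kWh × 3412 = 25,555,880 BTU
Gas: input = 25,555,880 / 0.96 = 26,620,708 BTU = 266.2 therm → 266.2 × $1.50 = $399.31
Electric: 25,555,880 BTU / 3412 = 7,490 kWh → × $0.179 = $1,340.71
Difference = |$399.31 − $1,340.71| = $941.40

$941.40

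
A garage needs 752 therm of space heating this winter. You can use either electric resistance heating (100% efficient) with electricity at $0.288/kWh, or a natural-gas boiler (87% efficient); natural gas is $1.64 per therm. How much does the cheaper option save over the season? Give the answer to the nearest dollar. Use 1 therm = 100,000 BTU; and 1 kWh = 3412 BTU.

Heat load = 752 therm × 100,000 = 75,200,000 BTU
Gas: input = 75,200,000 / 0.870 = 86,436,782 BTU = 864.4 therm → 864.4 × $1.64 = $1,417.56
Electric: 75,200,000 BTU / 3412 = 22,040 kWh → × $0.288 = $6,347.48
Difference = |$1,417.56 − $6,347.48| = $4,929.92 ≈ $4930

$4930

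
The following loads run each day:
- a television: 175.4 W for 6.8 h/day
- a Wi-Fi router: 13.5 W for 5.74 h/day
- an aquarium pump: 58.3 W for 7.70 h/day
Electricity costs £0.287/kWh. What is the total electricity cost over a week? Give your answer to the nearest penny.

television: 175.4 W × 6.8 h × 7 d = 8,349 Wh = 8.349 kWh
Wi-Fi router: 13.5 W × 5.74 h × 7 d = 542 Wh = 0.5424 kWh
aquarium pump: 58.3 W × 7.70 h × 7 d = 3,142 Wh = 3.142 kWh
Total energy = 8.349 + 0.5424 + 3.142 = 12.03 kWh
Cost = 12.03 kWh × £0.287 = £3.45

£3.45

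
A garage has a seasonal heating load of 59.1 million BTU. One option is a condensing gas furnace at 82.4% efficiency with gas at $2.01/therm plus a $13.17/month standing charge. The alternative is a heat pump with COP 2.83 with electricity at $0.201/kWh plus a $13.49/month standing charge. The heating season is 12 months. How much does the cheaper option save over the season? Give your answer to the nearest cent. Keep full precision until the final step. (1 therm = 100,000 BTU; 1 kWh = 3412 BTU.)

$207.56

Heat load = 59.1 × 10⁶ BTU = 59,100,000 BTU
Gas: input = 59,100,000 / 0.824 = 71,723,301 BTU = 717.2 therm → 717.2 × $2.01 = $1,441.64; + 12 × $13.17 standing = $1,599.68
Heat pump: 59,100,000 BTU / 3412 = 17,320 kWh heat; / 2.83 = 6,121 kWh in → × $0.201 = $1,230.24; + 12 × $13.49 standing = $1,392.12
Difference = |$1,599.68 − $1,392.12| = $207.56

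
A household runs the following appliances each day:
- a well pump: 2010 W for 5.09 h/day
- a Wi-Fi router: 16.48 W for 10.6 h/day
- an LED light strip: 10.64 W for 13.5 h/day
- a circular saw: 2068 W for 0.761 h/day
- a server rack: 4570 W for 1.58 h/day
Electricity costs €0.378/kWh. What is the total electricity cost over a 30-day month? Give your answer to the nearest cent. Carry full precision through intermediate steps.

€219.36

well pump: 2010 W × 5.09 h × 30 d = 306,927 Wh = 306.9 kWh
Wi-Fi router: 16.48 W × 10.6 h × 30 d = 5,241 Wh = 5.241 kWh
LED light strip: 10.64 W × 13.5 h × 30 d = 4,309 Wh = 4.309 kWh
circular saw: 2068 W × 0.761 h × 30 d = 47,212 Wh = 47.21 kWh
server rack: 4570 W × 1.58 h × 30 d = 216,618 Wh = 216.6 kWh
Total energy = 306.9 + 5.241 + 4.309 + 47.21 + 216.6 = 580.3 kWh
Cost = 580.3 kWh × €0.378 = €219.36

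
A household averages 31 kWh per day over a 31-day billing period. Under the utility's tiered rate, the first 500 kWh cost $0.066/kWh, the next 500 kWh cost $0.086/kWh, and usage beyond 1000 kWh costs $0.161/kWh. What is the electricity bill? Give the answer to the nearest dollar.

$73

Usage = 31 kWh/day × 31 days = 961 kWh
First 500 kWh × $0.066 = $33.00
Next 461 kWh × $0.086 = $39.65
Remaining tier: 0 kWh (not reached)
Total = $72.65 ≈ $73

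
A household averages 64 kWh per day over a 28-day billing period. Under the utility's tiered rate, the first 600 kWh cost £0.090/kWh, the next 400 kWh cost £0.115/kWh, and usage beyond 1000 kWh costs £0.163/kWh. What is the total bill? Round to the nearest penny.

£229.10

Usage = 64 kWh/day × 28 days = 1792 kWh
First 600 kWh × £0.090 = £54.00
Next 400 kWh × £0.115 = £46.00
Remaining 792 kWh × £0.163 = £129.10
Total = £229.10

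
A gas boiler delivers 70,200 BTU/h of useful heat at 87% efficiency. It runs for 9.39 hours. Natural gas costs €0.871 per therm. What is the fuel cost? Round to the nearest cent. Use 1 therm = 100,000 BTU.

Heat delivered = 70,200 BTU/h × 9.39 h = 659,178 BTU
Gas input = 659,178 / 0.87 = 757,676 BTU
= 757,676 / 100,000 = 7.577 therm
Cost = 7.577 × €0.871/therm = €6.60

€6.60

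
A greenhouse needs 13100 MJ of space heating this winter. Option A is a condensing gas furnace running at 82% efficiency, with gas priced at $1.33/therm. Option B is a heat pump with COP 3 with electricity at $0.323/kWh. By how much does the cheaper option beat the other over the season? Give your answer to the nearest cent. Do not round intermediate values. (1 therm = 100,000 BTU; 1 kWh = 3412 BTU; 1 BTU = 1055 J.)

Heat load = 13100 MJ = 13,100,000,000 J / 1055 = 12,417,062 BTU
Gas: input = 12,417,062 / 0.82 = 15,142,758 BTU = 151.4 therm → 151.4 × $1.33 = $201.40
Heat pump: 12,417,062 BTU / 3412 = 3,639 kWh heat; / 3 = 1,213 kWh in → × $0.323 = $391.82
Difference = |$201.40 − $391.82| = $190.43

$190.43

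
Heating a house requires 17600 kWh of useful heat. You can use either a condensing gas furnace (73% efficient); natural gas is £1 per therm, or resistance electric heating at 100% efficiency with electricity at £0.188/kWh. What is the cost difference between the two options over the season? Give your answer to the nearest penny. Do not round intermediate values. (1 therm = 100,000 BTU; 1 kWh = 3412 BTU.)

Heat load = 17600 kWh × 3412 = 60,051,200 BTU
Gas: input = 60,051,200 / 0.73 = 82,261,918 BTU = 822.6 therm → 822.6 × £1 = £822.62
Electric: 60,051,200 BTU / 3412 = 17,600 kWh → × £0.188 = £3,308.80
Difference = |£822.62 − £3,308.80| = £2,486.18

£2486.18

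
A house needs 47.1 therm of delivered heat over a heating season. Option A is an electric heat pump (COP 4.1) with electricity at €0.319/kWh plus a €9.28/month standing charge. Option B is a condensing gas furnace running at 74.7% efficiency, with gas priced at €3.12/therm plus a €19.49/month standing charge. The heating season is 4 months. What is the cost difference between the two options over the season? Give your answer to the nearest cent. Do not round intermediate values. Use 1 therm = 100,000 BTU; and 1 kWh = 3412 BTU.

€130.16

Heat load = 47.1 therm × 100,000 = 4,710,000 BTU
Gas: input = 4,710,000 / 0.747 = 6,305,221 BTU = 63.05 therm → 63.05 × €3.12 = €196.72; + 4 × €19.49 standing = €274.68
Heat pump: 4,710,000 BTU / 3412 = 1,380 kWh heat; / 4.1 = 336.7 kWh in → × €0.319 = €107.40; + 4 × €9.28 standing = €144.52
Difference = |€274.68 − €144.52| = €130.16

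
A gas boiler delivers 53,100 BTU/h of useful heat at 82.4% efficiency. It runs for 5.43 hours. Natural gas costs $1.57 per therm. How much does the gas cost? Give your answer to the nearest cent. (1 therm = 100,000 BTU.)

$5.49

Heat delivered = 53,100 BTU/h × 5.43 h = 288,333 BTU
Gas input = 288,333 / 0.824 = 349,919 BTU
= 349,919 / 100,000 = 3.499 therm
Cost = 3.499 × $1.57/therm = $5.49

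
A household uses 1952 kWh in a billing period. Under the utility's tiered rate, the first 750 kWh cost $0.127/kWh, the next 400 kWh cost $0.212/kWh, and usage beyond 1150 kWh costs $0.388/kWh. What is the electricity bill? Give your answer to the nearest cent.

$491.23

First 750 kWh × $0.127 = $95.25
Next 400 kWh × $0.212 = $84.80
Remaining 802 kWh × $0.388 = $311.18
Total = $491.23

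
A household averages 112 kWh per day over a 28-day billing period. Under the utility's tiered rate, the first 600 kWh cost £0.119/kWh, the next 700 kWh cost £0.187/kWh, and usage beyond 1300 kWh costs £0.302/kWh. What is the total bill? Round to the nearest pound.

£757

Usage = 112 kWh/day × 28 days = 3136 kWh
First 600 kWh × £0.119 = £71.40
Next 700 kWh × £0.187 = £130.90
Remaining 1836 kWh × £0.302 = £554.47
Total = £756.77 ≈ £757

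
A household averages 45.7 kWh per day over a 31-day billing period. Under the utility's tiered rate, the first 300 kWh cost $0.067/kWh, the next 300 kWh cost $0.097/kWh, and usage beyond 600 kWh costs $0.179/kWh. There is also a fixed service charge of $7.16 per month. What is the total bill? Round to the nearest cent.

$202.55

Usage = 45.7 kWh/day × 31 days = 1416.7 kWh
First 300 kWh × $0.067 = $20.10
Next 300 kWh × $0.097 = $29.10
Remaining 816.7 kWh × $0.179 = $146.19
Energy charge = $195.39; + service $7.16 = $202.55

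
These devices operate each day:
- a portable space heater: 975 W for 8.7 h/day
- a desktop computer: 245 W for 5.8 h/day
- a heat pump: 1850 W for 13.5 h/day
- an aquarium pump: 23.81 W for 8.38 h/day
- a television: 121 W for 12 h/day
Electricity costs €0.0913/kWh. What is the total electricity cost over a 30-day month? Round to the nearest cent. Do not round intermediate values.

€100.06

portable space heater: 975 W × 8.7 h × 30 d = 254,475 Wh = 254.5 kWh
desktop computer: 245 W × 5.8 h × 30 d = 42,630 Wh = 42.63 kWh
heat pump: 1850 W × 13.5 h × 30 d = 749,250 Wh = 749.2 kWh
aquarium pump: 23.81 W × 8.38 h × 30 d = 5,986 Wh = 5.986 kWh
television: 121 W × 12 h × 30 d = 43,560 Wh = 43.56 kWh
Total energy = 254.5 + 42.63 + 749.2 + 5.986 + 43.56 = 1,096 kWh
Cost = 1,096 kWh × €0.0913 = €100.06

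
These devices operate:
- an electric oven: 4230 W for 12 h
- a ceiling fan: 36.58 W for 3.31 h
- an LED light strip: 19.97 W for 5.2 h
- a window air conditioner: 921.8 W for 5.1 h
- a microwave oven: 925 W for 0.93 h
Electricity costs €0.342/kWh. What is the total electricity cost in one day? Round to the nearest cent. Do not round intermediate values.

electric oven: 4230 W × 12 h = 50,760 Wh = 50.76 kWh
ceiling fan: 36.58 W × 3.31 h = 121 Wh = 0.1211 kWh
LED light strip: 19.97 W × 5.2 h = 104 Wh = 0.1038 kWh
window air conditioner: 921.8 W × 5.1 h = 4,701 Wh = 4.701 kWh
microwave oven: 925 W × 0.93 h = 860 Wh = 0.8602 kWh
Total energy = 50.76 + 0.1211 + 0.1038 + 4.701 + 0.8602 = 56.55 kWh
Cost = 56.55 kWh × €0.342 = €19.34

€19.34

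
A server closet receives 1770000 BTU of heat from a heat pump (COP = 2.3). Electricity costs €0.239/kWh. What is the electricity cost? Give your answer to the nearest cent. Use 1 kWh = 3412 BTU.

Heat delivered = 1,770,000 BTU / 3412 = 518.8 kWh
Electrical input = 518.8 kWh / 2.3 = 225.5 kWh
Cost = 225.5 × €0.239/kWh = €53.91

€53.91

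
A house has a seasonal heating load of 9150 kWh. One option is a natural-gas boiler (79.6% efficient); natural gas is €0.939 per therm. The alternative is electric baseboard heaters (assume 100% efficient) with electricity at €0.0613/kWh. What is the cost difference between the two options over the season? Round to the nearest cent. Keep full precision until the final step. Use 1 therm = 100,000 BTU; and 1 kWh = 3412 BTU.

Heat load = 9150 kWh × 3412 = 31,219,800 BTU
Gas: input = 31,219,800 / 0.796 = 39,220,854 BTU = 392.2 therm → 392.2 × €0.939 = €368.28
Electric: 31,219,800 BTU / 3412 = 9,150 kWh → × €0.0613 = €560.89
Difference = |€368.28 − €560.89| = €192.61

€192.61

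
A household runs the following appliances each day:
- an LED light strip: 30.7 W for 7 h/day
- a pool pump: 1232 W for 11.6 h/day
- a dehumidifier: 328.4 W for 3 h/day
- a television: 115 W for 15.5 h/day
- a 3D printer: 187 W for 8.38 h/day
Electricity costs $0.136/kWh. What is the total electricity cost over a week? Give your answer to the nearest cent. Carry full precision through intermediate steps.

$17.94

LED light strip: 30.7 W × 7 h × 7 d = 1,504 Wh = 1.504 kWh
pool pump: 1232 W × 11.6 h × 7 d = 100,038 Wh = 100 kWh
dehumidifier: 328.4 W × 3 h × 7 d = 6,896 Wh = 6.896 kWh
television: 115 W × 15.5 h × 7 d = 12,478 Wh = 12.48 kWh
3D printer: 187 W × 8.38 h × 7 d = 10,969 Wh = 10.97 kWh
Total energy = 1.504 + 100 + 6.896 + 12.48 + 10.97 = 131.9 kWh
Cost = 131.9 kWh × $0.136 = $17.94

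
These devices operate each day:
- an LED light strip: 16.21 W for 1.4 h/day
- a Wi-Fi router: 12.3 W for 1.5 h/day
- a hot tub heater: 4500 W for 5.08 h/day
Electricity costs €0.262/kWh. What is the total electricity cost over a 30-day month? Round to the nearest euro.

€180

LED light strip: 16.21 W × 1.4 h × 30 d = 681 Wh = 0.6808 kWh
Wi-Fi router: 12.3 W × 1.5 h × 30 d = 554 Wh = 0.5535 kWh
hot tub heater: 4500 W × 5.08 h × 30 d = 685,800 Wh = 685.8 kWh
Total energy = 0.6808 + 0.5535 + 685.8 = 687 kWh
Cost = 687 kWh × €0.262 = €180.00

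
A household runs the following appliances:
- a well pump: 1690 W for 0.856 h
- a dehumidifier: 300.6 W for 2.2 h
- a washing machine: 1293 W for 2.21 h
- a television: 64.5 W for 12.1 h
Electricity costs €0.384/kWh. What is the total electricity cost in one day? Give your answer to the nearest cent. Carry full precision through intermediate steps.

well pump: 1690 W × 0.856 h = 1,447 Wh = 1.447 kWh
dehumidifier: 300.6 W × 2.2 h = 661 Wh = 0.6613 kWh
washing machine: 1293 W × 2.21 h = 2,858 Wh = 2.858 kWh
television: 64.5 W × 12.1 h = 780 Wh = 0.7804 kWh
Total energy = 1.447 + 0.6613 + 2.858 + 0.7804 = 5.746 kWh
Cost = 5.746 kWh × €0.384 = €2.21

€2.21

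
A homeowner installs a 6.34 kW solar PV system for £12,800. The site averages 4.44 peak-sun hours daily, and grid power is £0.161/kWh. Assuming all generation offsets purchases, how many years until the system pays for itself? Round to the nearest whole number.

8 years

Daily generation = 6.34 kW × 4.44 h = 28.15 kWh
Annual generation = 28.15 × 365 = 10275 kWh
Annual savings = 10275 × £0.161 = £1,654.21
Payback = £12,800 / £1,654.21 = 7.74 years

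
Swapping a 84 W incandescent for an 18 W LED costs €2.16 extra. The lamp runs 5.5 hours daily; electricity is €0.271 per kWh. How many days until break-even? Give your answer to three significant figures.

Power saved = 84 − 18 = 66 W
Daily energy saved = 66 W × 5.5 h = 363 Wh = 0.363 kWh
Daily savings = 0.363 × €0.271 = €0.0984
Payback = €2.16 / €0.0984 per day = 21.96 days

22 days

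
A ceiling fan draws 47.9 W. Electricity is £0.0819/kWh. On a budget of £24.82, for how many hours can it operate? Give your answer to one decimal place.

Energy budget = £24.82 / £0.0819 per kWh = 303.1 kWh = 303,053 Wh
Runtime = 303,053 Wh / 47.9 W = 6,327 h

6326.8 h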